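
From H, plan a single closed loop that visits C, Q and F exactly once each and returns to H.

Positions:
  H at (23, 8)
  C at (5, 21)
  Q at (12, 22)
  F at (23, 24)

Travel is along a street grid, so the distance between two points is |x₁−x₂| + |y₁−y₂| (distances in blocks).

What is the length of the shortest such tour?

With 3 stops there are 3!/2 = 3 distinct round trips (a route and its reverse cost the same).
H - C - Q - F - H: 31+8+13+16 = 68
H - C - F - Q - H: 31+21+13+25 = 90
H - Q - C - F - H: 25+8+21+16 = 70
The minimum is 68.
One optimal route: H → C → Q → F → H (or its reverse).

Minimum total distance: 68 blocks.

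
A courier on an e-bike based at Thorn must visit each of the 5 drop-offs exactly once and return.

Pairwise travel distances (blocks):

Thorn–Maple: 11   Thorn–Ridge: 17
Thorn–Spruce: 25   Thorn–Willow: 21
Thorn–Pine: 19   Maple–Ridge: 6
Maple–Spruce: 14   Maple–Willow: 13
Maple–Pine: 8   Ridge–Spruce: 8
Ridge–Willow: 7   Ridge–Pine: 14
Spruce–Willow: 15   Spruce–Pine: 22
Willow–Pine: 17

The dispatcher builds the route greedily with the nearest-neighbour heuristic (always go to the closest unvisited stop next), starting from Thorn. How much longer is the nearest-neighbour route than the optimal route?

Excess over optimum: 4 blocks.

From Thorn: Maple=11, Ridge=17, Pine=19, Willow=21, Spruce=25 → choose Maple (11).
From Maple: Ridge=6, Pine=8, Willow=13, Spruce=14 → choose Ridge (6).
From Ridge: Willow=7, Spruce=8, Pine=14 → choose Willow (7).
From Willow: Spruce=15, Pine=17 → choose Spruce (15).
From Spruce: Pine=22 → choose Pine (22).
NN route Thorn → Maple → Ridge → Willow → Spruce → Pine → Thorn costs 80.
Optimal: Thorn → Maple → Ridge → Spruce → Willow → Pine → Thorn costs 76 (by enumerating all 60 distinct tours).
Excess = 80 − 76 = 4.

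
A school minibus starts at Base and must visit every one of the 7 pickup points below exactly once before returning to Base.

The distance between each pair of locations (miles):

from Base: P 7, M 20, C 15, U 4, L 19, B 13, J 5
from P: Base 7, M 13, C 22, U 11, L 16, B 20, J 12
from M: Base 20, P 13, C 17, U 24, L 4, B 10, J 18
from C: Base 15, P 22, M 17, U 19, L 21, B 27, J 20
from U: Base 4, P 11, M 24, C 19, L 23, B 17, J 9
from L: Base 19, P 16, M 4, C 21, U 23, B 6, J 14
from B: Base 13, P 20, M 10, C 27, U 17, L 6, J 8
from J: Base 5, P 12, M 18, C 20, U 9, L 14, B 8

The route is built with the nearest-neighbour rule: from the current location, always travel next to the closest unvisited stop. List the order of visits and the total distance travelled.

At Base the remaining stops are U 4, J 5, P 7, B 13, C 15, L 19, M 20; go to U.
At U the remaining stops are J 9, P 11, B 17, C 19, L 23, M 24; go to J.
At J the remaining stops are B 8, P 12, L 14, M 18, C 20; go to B.
At B the remaining stops are L 6, M 10, P 20, C 27; go to L.
At L the remaining stops are M 4, P 16, C 21; go to M.
At M the remaining stops are P 13, C 17; go to P.
At P the remaining stops are C 22; go to C.
Return C→Base: 15.
Total = 4 + 9 + 8 + 6 + 4 + 13 + 22 + 15 = 81.

Total distance 81 miles via the nearest-neighbour route Base → U → J → B → L → M → P → C → Base.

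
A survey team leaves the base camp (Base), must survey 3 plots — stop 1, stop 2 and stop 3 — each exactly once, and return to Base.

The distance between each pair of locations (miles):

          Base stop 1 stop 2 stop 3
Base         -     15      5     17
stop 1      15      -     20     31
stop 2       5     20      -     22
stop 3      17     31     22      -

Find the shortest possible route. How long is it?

Base - stop 1 - stop 2 - stop 3 - Base: 15+20+22+17 = 74
Base - stop 1 - stop 3 - stop 2 - Base: 15+31+22+5 = 73
Base - stop 2 - stop 1 - stop 3 - Base: 5+20+31+17 = 73
The minimum is 73.
One optimal route: Base → stop 1 → stop 3 → stop 2 → Base (or its reverse).

Shortest round trip = 73 miles.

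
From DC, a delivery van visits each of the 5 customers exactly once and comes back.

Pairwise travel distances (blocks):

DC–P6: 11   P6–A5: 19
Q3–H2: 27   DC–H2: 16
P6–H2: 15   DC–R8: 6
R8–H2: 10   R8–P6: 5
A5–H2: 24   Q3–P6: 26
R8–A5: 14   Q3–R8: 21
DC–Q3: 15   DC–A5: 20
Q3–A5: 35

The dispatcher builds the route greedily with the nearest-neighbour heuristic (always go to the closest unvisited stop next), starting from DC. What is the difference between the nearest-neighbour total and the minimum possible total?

DC: R8=6, P6=11, Q3=15, H2=16, A5=20 ⇒ R8
R8: P6=5, H2=10, A5=14, Q3=21 ⇒ P6
P6: H2=15, A5=19, Q3=26 ⇒ H2
H2: A5=24, Q3=27 ⇒ A5
A5: Q3=35 ⇒ Q3
NN route DC → R8 → P6 → H2 → A5 → Q3 → DC costs 100.
Optimal: DC → Q3 → H2 → R8 → P6 → A5 → DC costs 96 (by enumerating all 60 distinct tours).
Excess = 100 − 96 = 4.

4 blocks longer than the optimal tour.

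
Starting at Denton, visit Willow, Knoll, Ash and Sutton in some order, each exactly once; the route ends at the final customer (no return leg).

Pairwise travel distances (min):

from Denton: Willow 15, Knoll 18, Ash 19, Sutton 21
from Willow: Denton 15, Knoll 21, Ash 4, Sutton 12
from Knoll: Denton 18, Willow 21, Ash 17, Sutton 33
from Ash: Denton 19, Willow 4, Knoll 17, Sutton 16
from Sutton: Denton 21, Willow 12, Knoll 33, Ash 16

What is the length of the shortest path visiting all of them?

Minimum one-way distance = 51 min.

There are 4! = 24 possible orderings.
Denton - Willow - Knoll - Ash - Sutton: 15+21+17+16 = 69
Denton - Willow - Knoll - Sutton - Ash: 15+21+33+16 = 85
Denton - Willow - Ash - Knoll - Sutton: 15+4+17+33 = 69
Denton - Willow - Ash - Sutton - Knoll: 15+4+16+33 = 68
Denton - Willow - Sutton - Knoll - Ash: 15+12+33+17 = 77
Denton - Willow - Sutton - Ash - Knoll: 15+12+16+17 = 60
Denton - Knoll - Willow - Ash - Sutton: 18+21+4+16 = 59
Denton - Knoll - Willow - Sutton - Ash: 18+21+12+16 = 67
Denton - Knoll - Ash - Willow - Sutton: 18+17+4+12 = 51
Denton - Knoll - Ash - Sutton - Willow: 18+17+16+12 = 63
Denton - Knoll - Sutton - Willow - Ash: 18+33+12+4 = 67
Denton - Knoll - Sutton - Ash - Willow: 18+33+16+4 = 71
Denton - Ash - Willow - Knoll - Sutton: 19+4+21+33 = 77
Denton - Ash - Willow - Sutton - Knoll: 19+4+12+33 = 68
… (10 more)
The minimum is 51.
One shortest path: Denton → Knoll → Ash → Willow → Sutton.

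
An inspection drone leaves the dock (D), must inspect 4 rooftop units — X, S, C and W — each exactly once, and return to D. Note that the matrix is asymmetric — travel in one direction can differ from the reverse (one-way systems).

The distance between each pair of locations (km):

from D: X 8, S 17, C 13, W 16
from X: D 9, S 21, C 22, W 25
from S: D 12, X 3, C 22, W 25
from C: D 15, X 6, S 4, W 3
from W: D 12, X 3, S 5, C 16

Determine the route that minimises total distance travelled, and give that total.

Shortest round trip = 33 km.

D-X-S-C-W-D: 8+21+22+3+12 = 66
D-X-S-W-C-D: 8+21+25+16+15 = 85
D-X-C-S-W-D: 8+22+4+25+12 = 71
D-X-C-W-S-D: 8+22+3+5+12 = 50
D-X-W-S-C-D: 8+25+5+22+15 = 75
D-X-W-C-S-D: 8+25+16+4+12 = 65
D-S-X-C-W-D: 17+3+22+3+12 = 57
D-S-X-W-C-D: 17+3+25+16+15 = 76
D-S-C-X-W-D: 17+22+6+25+12 = 82
D-S-C-W-X-D: 17+22+3+3+9 = 54
D-S-W-X-C-D: 17+25+3+22+15 = 82
D-S-W-C-X-D: 17+25+16+6+9 = 73
D-C-X-S-W-D: 13+6+21+25+12 = 77
D-C-X-W-S-D: 13+6+25+5+12 = 61
… (10 more)
D-C-W-S-X-D: 13+3+5+3+9 = 33  ← best
The minimum is 33.
One optimal route: D → C → W → S → X → D.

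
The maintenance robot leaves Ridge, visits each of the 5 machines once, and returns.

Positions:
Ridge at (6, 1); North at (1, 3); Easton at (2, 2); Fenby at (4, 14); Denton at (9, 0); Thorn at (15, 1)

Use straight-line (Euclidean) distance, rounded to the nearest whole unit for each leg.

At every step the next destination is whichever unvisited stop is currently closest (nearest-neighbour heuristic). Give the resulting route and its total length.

Nearest-neighbour total = 47; route Ridge → Denton → Thorn → Easton → North → Fenby → Ridge.

From Ridge: distances to unvisited — Denton=3, Easton=4, North=5, Thorn=9, Fenby=13. Nearest is Denton (3).
From Denton: distances to unvisited — Thorn=6, Easton=7, North=9, Fenby=15. Nearest is Thorn (6).
From Thorn: distances to unvisited — Easton=13, North=14, Fenby=17. Nearest is Easton (13).
From Easton: distances to unvisited — North=1, Fenby=12. Nearest is North (1).
From North: distances to unvisited — Fenby=11. Nearest is Fenby (11).
Return Fenby→Ridge: 13.
Total = 3 + 6 + 13 + 1 + 11 + 13 = 47.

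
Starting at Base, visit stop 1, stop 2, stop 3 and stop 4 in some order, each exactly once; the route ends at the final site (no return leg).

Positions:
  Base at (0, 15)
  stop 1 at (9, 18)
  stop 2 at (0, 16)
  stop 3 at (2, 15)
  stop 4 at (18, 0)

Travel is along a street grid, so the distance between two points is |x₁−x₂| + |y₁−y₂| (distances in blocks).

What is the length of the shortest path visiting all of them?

There are 4! = 24 possible orderings.
Base → stop 1 → stop 2 → stop 3 → stop 4: 12+11+3+31 = 57
Base → stop 1 → stop 2 → stop 4 → stop 3: 12+11+34+31 = 88
Base → stop 1 → stop 3 → stop 2 → stop 4: 12+10+3+34 = 59
Base → stop 1 → stop 3 → stop 4 → stop 2: 12+10+31+34 = 87
Base → stop 1 → stop 4 → stop 2 → stop 3: 12+27+34+3 = 76
Base → stop 1 → stop 4 → stop 3 → stop 2: 12+27+31+3 = 73
Base → stop 2 → stop 1 → stop 3 → stop 4: 1+11+10+31 = 53
Base → stop 2 → stop 1 → stop 4 → stop 3: 1+11+27+31 = 70
Base → stop 2 → stop 3 → stop 1 → stop 4: 1+3+10+27 = 41
Base → stop 2 → stop 3 → stop 4 → stop 1: 1+3+31+27 = 62
Base → stop 2 → stop 4 → stop 1 → stop 3: 1+34+27+10 = 72
Base → stop 2 → stop 4 → stop 3 → stop 1: 1+34+31+10 = 76
Base → stop 3 → stop 1 → stop 2 → stop 4: 2+10+11+34 = 57
Base → stop 3 → stop 1 → stop 4 → stop 2: 2+10+27+34 = 73
… (10 more)
The minimum is 41.
One shortest path: Base → stop 2 → stop 3 → stop 1 → stop 4.

Minimum one-way distance = 41 blocks.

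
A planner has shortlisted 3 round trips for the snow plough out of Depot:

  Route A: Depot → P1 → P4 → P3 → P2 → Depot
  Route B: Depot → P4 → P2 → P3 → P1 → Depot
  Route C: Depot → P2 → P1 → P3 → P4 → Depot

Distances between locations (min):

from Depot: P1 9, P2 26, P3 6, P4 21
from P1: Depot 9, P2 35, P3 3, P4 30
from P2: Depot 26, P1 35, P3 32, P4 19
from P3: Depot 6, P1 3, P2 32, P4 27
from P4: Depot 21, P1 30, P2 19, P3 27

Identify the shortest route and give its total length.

Route A: 9 + 30 + 27 + 32 + 26 = 124
Route B: 21 + 19 + 32 + 3 + 9 = 84
Route C: 26 + 35 + 3 + 27 + 21 = 112

84 min — Route B is the shortest.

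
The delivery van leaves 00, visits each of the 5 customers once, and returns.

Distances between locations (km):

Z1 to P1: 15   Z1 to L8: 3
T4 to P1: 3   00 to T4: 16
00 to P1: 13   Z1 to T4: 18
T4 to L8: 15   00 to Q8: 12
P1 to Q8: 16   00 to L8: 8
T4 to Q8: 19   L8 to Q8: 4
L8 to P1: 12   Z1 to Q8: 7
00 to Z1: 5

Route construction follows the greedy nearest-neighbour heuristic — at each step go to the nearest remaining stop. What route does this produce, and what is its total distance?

47 km along 00 → Z1 → L8 → Q8 → P1 → T4 → 00.

00 → [Z1:5 / L8:8 / Q8:12 / P1:13 / T4:16] → Z1 (5)
Z1 → [L8:3 / Q8:7 / P1:15 / T4:18] → L8 (3)
L8 → [Q8:4 / P1:12 / T4:15] → Q8 (4)
Q8 → [P1:16 / T4:19] → P1 (16)
P1 → [T4:3] → T4 (3)
Return T4→00: 16.
Total = 5 + 3 + 4 + 16 + 3 + 16 = 47.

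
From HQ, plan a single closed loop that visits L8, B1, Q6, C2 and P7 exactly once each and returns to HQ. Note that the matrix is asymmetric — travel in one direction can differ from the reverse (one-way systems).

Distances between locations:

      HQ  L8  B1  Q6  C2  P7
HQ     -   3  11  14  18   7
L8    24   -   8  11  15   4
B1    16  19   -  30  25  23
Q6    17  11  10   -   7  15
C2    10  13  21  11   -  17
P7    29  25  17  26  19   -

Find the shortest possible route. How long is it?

HQ - L8 - B1 - Q6 - C2 - P7 - HQ: 3+8+30+7+17+29 = 94
HQ - L8 - B1 - Q6 - P7 - C2 - HQ: 3+8+30+15+19+10 = 85
HQ - L8 - B1 - C2 - Q6 - P7 - HQ: 3+8+25+11+15+29 = 91
HQ - L8 - B1 - C2 - P7 - Q6 - HQ: 3+8+25+17+26+17 = 96
HQ - L8 - B1 - P7 - Q6 - C2 - HQ: 3+8+23+26+7+10 = 77
HQ - L8 - B1 - P7 - C2 - Q6 - HQ: 3+8+23+19+11+17 = 81
HQ - L8 - Q6 - B1 - C2 - P7 - HQ: 3+11+10+25+17+29 = 95
HQ - L8 - Q6 - B1 - P7 - C2 - HQ: 3+11+10+23+19+10 = 76
HQ - L8 - Q6 - C2 - B1 - P7 - HQ: 3+11+7+21+23+29 = 94
HQ - L8 - Q6 - C2 - P7 - B1 - HQ: 3+11+7+17+17+16 = 71
HQ - L8 - Q6 - P7 - B1 - C2 - HQ: 3+11+15+17+25+10 = 81
HQ - L8 - Q6 - P7 - C2 - B1 - HQ: 3+11+15+19+21+16 = 85
HQ - L8 - C2 - B1 - Q6 - P7 - HQ: 3+15+21+30+15+29 = 113
HQ - L8 - C2 - B1 - P7 - Q6 - HQ: 3+15+21+23+26+17 = 105
… (106 more)
HQ - L8 - P7 - C2 - Q6 - B1 - HQ: 3+4+19+11+10+16 = 63  ← best
The minimum is 63.
One optimal route: HQ → L8 → P7 → C2 → Q6 → B1 → HQ.

Minimum total distance: 63.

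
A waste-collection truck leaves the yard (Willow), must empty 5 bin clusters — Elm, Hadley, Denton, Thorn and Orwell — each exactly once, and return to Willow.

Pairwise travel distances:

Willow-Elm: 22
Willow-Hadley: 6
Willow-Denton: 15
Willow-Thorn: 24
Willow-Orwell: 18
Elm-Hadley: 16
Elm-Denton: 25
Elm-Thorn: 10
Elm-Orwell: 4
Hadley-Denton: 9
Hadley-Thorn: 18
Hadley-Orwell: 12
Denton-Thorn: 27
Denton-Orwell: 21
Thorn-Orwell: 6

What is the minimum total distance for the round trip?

Shortest round trip = 74.

With 5 stops there are 5!/2 = 60 distinct round trips (a route and its reverse cost the same).
Willow-Elm-Hadley-Denton-Thorn-Orwell-Willow: 22+16+9+27+6+18 = 98
Willow-Elm-Hadley-Denton-Orwell-Thorn-Willow: 22+16+9+21+6+24 = 98
Willow-Elm-Hadley-Thorn-Denton-Orwell-Willow: 22+16+18+27+21+18 = 122
Willow-Elm-Hadley-Thorn-Orwell-Denton-Willow: 22+16+18+6+21+15 = 98
Willow-Elm-Hadley-Orwell-Denton-Thorn-Willow: 22+16+12+21+27+24 = 122
Willow-Elm-Hadley-Orwell-Thorn-Denton-Willow: 22+16+12+6+27+15 = 98
Willow-Elm-Denton-Hadley-Thorn-Orwell-Willow: 22+25+9+18+6+18 = 98
Willow-Elm-Denton-Hadley-Orwell-Thorn-Willow: 22+25+9+12+6+24 = 98
Willow-Elm-Denton-Thorn-Hadley-Orwell-Willow: 22+25+27+18+12+18 = 122
Willow-Elm-Denton-Thorn-Orwell-Hadley-Willow: 22+25+27+6+12+6 = 98
Willow-Elm-Denton-Orwell-Hadley-Thorn-Willow: 22+25+21+12+18+24 = 122
Willow-Elm-Denton-Orwell-Thorn-Hadley-Willow: 22+25+21+6+18+6 = 98
Willow-Elm-Thorn-Hadley-Denton-Orwell-Willow: 22+10+18+9+21+18 = 98
Willow-Elm-Thorn-Hadley-Orwell-Denton-Willow: 22+10+18+12+21+15 = 98
… (46 more)
Willow-Elm-Thorn-Orwell-Hadley-Denton-Willow: 22+10+6+12+9+15 = 74  ← best
The minimum is 74.
One optimal route: Willow → Elm → Thorn → Orwell → Hadley → Denton → Willow (or its reverse).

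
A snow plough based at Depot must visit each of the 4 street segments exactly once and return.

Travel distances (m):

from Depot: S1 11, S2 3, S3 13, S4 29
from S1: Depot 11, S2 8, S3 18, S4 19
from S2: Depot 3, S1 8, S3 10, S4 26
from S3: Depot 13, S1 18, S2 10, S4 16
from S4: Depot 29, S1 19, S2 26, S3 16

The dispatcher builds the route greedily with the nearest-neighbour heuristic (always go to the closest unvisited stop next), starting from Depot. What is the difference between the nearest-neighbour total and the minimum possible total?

The nearest-neighbour route is 15 m longer than optimal.

Depot: S2=3, S1=11, S3=13, S4=29 ⇒ S2
S2: S1=8, S3=10, S4=26 ⇒ S1
S1: S3=18, S4=19 ⇒ S3
S3: S4=16 ⇒ S4
NN route Depot → S2 → S1 → S3 → S4 → Depot costs 74.
Optimal: Depot → S1 → S4 → S3 → S2 → Depot costs 59 (by enumerating all 12 distinct tours).
Excess = 74 − 59 = 15.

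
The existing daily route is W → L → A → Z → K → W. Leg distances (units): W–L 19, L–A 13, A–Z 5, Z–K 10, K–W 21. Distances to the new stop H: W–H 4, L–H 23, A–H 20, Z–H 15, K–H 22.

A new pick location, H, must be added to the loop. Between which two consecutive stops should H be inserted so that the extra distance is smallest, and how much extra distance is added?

Minimum extra distance: 5, inserting H between K and W.

Insertion cost between consecutive stops i–j is d(i,H) + d(H,j) − d(i,j):
  between W and L: 4 + 23 − 19 = 8
  between L and A: 23 + 20 − 13 = 30
  between A and Z: 20 + 15 − 5 = 30
  between Z and K: 15 + 22 − 10 = 27
  between K and W: 22 + 4 − 21 = 5
Cheapest insertion is between K and W, adding 5.
New total = 68 + 5 = 73.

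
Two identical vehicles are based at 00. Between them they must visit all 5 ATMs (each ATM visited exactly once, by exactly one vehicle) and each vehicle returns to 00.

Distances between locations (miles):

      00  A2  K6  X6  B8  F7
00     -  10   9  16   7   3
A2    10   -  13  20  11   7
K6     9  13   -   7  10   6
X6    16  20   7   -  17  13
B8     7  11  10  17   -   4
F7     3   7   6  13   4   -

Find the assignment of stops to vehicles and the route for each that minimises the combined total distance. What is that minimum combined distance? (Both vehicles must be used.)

Try each way of splitting the stops between the two vehicles (each non-empty) and, for each split, find the best tour for each vehicle:
  {A2} + {K6, X6, B8, F7}: 20 + 40 = 60
  {K6} + {A2, X6, B8, F7}: 18 + 54 = 72
  {A2, K6} + {X6, B8, F7}: 32 + 40 = 72
  {X6} + {A2, K6, B8, F7}: 32 + 40 = 72
  {A2, X6} + {K6, B8, F7}: 46 + 26 = 72
  {K6, X6} + {A2, B8, F7}: 32 + 28 = 60
  … (15 splits in total)
Best: vehicle 1 00 → A2 → 00 = 20; vehicle 2 00 → K6 → X6 → B8 → F7 → 00 = 40; combined 60.

60 miles — the smallest possible combined total.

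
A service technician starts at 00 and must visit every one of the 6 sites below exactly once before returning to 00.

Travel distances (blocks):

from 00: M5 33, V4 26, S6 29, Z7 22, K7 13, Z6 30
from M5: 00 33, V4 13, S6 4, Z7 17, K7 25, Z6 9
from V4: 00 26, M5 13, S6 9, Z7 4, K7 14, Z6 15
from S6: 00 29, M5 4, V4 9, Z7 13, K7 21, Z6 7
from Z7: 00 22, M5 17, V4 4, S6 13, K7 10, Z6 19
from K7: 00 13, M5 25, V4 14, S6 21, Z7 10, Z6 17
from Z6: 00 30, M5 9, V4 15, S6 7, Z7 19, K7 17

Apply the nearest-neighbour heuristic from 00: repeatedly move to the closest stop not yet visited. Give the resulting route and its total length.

At 00 the remaining stops are K7 13, Z7 22, V4 26, S6 29, Z6 30, M5 33; go to K7.
At K7 the remaining stops are Z7 10, V4 14, Z6 17, S6 21, M5 25; go to Z7.
At Z7 the remaining stops are V4 4, S6 13, M5 17, Z6 19; go to V4.
At V4 the remaining stops are S6 9, M5 13, Z6 15; go to S6.
At S6 the remaining stops are M5 4, Z6 7; go to M5.
At M5 the remaining stops are Z6 9; go to Z6.
Return Z6→00: 30.
Total = 13 + 10 + 4 + 9 + 4 + 9 + 30 = 79.

79 blocks along 00 → K7 → Z7 → V4 → S6 → M5 → Z6 → 00.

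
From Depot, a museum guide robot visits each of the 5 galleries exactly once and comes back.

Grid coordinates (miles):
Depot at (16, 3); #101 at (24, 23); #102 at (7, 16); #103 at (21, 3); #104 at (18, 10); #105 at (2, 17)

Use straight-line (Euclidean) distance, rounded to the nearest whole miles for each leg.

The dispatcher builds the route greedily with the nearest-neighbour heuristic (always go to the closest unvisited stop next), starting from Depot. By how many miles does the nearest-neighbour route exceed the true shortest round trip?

From Depot: #103=5, #104=7, #102=16, #105=20, #101=22 → choose #103 (5).
From #103: #104=8, #102=19, #101=20, #105=24 → choose #104 (8).
From #104: #102=13, #101=14, #105=17 → choose #102 (13).
From #102: #105=5, #101=18 → choose #105 (5).
From #105: #101=23 → choose #101 (23).
NN route Depot → #103 → #104 → #102 → #105 → #101 → Depot costs 76.
Optimal: Depot → #103 → #104 → #101 → #102 → #105 → Depot costs 70 (by enumerating all 60 distinct tours).
Excess = 76 − 70 = 6.

6 miles longer than the optimal tour.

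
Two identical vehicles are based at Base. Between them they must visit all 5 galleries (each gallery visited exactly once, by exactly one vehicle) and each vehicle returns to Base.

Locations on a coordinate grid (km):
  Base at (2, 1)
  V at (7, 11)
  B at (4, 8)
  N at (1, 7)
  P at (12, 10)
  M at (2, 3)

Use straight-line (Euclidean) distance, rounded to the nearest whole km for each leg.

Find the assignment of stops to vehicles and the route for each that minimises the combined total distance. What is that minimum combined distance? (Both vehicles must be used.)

There are 2^4 − 1 = 15 ways to divide the 5 stops into two non-empty groups. For each, the best each vehicle can do is its own shortest tour through its group:
  {V} + {B, N, P, M}: 22 + 30 = 52
  {B} + {V, N, P, M}: 14 + 31 = 45
  {V, B} + {N, P, M}: 22 + 30 = 52
  {N} + {V, B, P, M}: 12 + 29 = 41
  {V, N} + {B, P, M}: 24 + 28 = 52
  {B, N} + {V, P, M}: 16 + 29 = 45
  … (15 splits in total)
  {V, B, N, P} + {M}: 31 + 4 = 35  ← best
Best: vehicle 1 Base → N → B → V → P → Base = 31; vehicle 2 Base → M → Base = 4; combined 35.

Minimum combined distance: 35 km.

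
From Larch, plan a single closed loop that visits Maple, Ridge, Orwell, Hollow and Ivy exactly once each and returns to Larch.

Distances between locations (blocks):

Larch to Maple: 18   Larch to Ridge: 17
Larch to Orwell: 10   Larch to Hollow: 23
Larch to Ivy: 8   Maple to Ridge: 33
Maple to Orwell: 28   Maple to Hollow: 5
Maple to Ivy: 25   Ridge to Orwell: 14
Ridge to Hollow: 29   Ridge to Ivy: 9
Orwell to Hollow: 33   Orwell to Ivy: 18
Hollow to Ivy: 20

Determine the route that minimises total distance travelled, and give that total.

With 5 stops there are 5!/2 = 60 distinct round trips (a route and its reverse cost the same).
Larch→Maple→Ridge→Orwell→Hollow→Ivy→Larch: 18+33+14+33+20+8 = 126
Larch→Maple→Ridge→Orwell→Ivy→Hollow→Larch: 18+33+14+18+20+23 = 126
Larch→Maple→Ridge→Hollow→Orwell→Ivy→Larch: 18+33+29+33+18+8 = 139
Larch→Maple→Ridge→Hollow→Ivy→Orwell→Larch: 18+33+29+20+18+10 = 128
Larch→Maple→Ridge→Ivy→Orwell→Hollow→Larch: 18+33+9+18+33+23 = 134
Larch→Maple→Ridge→Ivy→Hollow→Orwell→Larch: 18+33+9+20+33+10 = 123
Larch→Maple→Orwell→Ridge→Hollow→Ivy→Larch: 18+28+14+29+20+8 = 117
Larch→Maple→Orwell→Ridge→Ivy→Hollow→Larch: 18+28+14+9+20+23 = 112
Larch→Maple→Orwell→Hollow→Ridge→Ivy→Larch: 18+28+33+29+9+8 = 125
Larch→Maple→Orwell→Hollow→Ivy→Ridge→Larch: 18+28+33+20+9+17 = 125
Larch→Maple→Orwell→Ivy→Ridge→Hollow→Larch: 18+28+18+9+29+23 = 125
Larch→Maple→Orwell→Ivy→Hollow→Ridge→Larch: 18+28+18+20+29+17 = 130
Larch→Maple→Hollow→Ridge→Orwell→Ivy→Larch: 18+5+29+14+18+8 = 92
Larch→Maple→Hollow→Ridge→Ivy→Orwell→Larch: 18+5+29+9+18+10 = 89
… (46 more)
Larch→Maple→Hollow→Ivy→Ridge→Orwell→Larch: 18+5+20+9+14+10 = 76  ← best
The minimum is 76.
One optimal route: Larch → Maple → Hollow → Ivy → Ridge → Orwell → Larch (or its reverse).

Shortest round trip = 76 blocks.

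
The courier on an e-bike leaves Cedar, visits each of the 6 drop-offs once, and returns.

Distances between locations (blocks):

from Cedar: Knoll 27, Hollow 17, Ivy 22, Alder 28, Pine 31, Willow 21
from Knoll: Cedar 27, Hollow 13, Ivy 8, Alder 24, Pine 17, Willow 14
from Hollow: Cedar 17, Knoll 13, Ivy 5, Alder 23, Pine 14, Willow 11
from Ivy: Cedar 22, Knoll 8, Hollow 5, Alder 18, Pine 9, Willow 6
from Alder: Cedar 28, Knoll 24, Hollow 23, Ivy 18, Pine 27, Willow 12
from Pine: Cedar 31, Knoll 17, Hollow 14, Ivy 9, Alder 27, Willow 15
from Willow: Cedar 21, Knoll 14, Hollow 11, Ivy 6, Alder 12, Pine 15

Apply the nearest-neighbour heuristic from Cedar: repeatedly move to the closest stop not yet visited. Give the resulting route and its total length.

From Cedar: distances to unvisited — Hollow=17, Willow=21, Ivy=22, Knoll=27, Alder=28, Pine=31. Nearest is Hollow (17).
From Hollow: distances to unvisited — Ivy=5, Willow=11, Knoll=13, Pine=14, Alder=23. Nearest is Ivy (5).
From Ivy: distances to unvisited — Willow=6, Knoll=8, Pine=9, Alder=18. Nearest is Willow (6).
From Willow: distances to unvisited — Alder=12, Knoll=14, Pine=15. Nearest is Alder (12).
From Alder: distances to unvisited — Knoll=24, Pine=27. Nearest is Knoll (24).
From Knoll: distances to unvisited — Pine=17. Nearest is Pine (17).
Return Pine→Cedar: 31.
Total = 17 + 5 + 6 + 12 + 24 + 17 + 31 = 112.

Nearest-neighbour total = 112 blocks; route Cedar → Hollow → Ivy → Willow → Alder → Knoll → Pine → Cedar.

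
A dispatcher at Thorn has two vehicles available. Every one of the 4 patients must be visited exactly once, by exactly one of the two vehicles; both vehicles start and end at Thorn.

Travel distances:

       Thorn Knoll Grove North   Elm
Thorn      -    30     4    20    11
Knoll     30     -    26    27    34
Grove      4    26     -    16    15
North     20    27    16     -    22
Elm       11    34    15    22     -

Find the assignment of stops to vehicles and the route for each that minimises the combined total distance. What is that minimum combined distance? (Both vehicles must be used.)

Minimum combined distance: 98.

There are 2^3 − 1 = 7 ways to divide the 4 stops into two non-empty groups. For each, the best each vehicle can do is its own shortest tour through its group:
  {Knoll} + {Grove, North, Elm}: 60 + 53 = 113
  {Grove} + {Knoll, North, Elm}: 8 + 90 = 98
  {Knoll, Grove} + {North, Elm}: 60 + 53 = 113
  {North} + {Knoll, Grove, Elm}: 40 + 75 = 115
  {Knoll, North} + {Grove, Elm}: 77 + 30 = 107
  {Grove, North} + {Knoll, Elm}: 40 + 75 = 115
  … (7 splits in total)
Best: vehicle 1 Thorn → Grove → Thorn = 8; vehicle 2 Thorn → Knoll → North → Elm → Thorn = 90; combined 98.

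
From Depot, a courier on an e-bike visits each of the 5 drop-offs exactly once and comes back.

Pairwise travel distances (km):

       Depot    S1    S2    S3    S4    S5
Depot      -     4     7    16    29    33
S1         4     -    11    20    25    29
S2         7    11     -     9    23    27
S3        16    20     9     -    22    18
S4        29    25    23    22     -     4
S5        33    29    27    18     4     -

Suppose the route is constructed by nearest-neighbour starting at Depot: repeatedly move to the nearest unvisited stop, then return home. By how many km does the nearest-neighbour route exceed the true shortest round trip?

The nearest-neighbour route is 8 km longer than optimal.

From Depot: S1=4, S2=7, S3=16, S4=29, S5=33 → choose S1 (4).
From S1: S2=11, S3=20, S4=25, S5=29 → choose S2 (11).
From S2: S3=9, S4=23, S5=27 → choose S3 (9).
From S3: S5=18, S4=22 → choose S5 (18).
From S5: S4=4 → choose S4 (4).
NN route Depot → S1 → S2 → S3 → S5 → S4 → Depot costs 75.
Optimal: Depot → S1 → S4 → S5 → S3 → S2 → Depot costs 67 (by enumerating all 60 distinct tours).
Excess = 75 − 67 = 8.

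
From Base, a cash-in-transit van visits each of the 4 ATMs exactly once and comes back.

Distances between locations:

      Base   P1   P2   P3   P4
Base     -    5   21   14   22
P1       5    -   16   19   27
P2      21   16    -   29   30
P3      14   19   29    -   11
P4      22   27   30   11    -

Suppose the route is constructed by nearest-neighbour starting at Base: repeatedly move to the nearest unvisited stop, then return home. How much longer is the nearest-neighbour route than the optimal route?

Excess over optimum: 7.

From Base: P1=5, P3=14, P2=21, P4=22 → choose P1 (5).
From P1: P2=16, P3=19, P4=27 → choose P2 (16).
From P2: P3=29, P4=30 → choose P3 (29).
From P3: P4=11 → choose P4 (11).
NN route Base → P1 → P2 → P3 → P4 → Base costs 83.
Optimal: Base → P1 → P2 → P4 → P3 → Base costs 76 (by enumerating all 12 distinct tours).
Excess = 83 − 76 = 7.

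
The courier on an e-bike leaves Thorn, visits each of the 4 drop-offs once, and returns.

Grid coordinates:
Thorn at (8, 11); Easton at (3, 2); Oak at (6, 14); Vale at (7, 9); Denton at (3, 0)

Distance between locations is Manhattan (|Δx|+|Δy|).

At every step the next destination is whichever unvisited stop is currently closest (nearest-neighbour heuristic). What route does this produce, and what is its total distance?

At Thorn the remaining stops are Vale 3, Oak 5, Easton 14, Denton 16; go to Vale.
At Vale the remaining stops are Oak 6, Easton 11, Denton 13; go to Oak.
At Oak the remaining stops are Easton 15, Denton 17; go to Easton.
At Easton the remaining stops are Denton 2; go to Denton.
Return Denton→Thorn: 16.
Total = 3 + 6 + 15 + 2 + 16 = 42.

Total distance 42 via the nearest-neighbour route Thorn → Vale → Oak → Easton → Denton → Thorn.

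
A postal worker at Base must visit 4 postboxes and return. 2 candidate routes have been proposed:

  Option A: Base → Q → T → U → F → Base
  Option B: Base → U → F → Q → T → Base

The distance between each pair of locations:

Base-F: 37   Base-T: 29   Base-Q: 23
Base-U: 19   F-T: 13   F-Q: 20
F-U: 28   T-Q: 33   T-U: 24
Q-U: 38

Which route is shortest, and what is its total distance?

Option A: 23 + 33 + 24 + 28 + 37 = 145
Option B: 19 + 28 + 20 + 33 + 29 = 129

Shortest is Option B, total 129.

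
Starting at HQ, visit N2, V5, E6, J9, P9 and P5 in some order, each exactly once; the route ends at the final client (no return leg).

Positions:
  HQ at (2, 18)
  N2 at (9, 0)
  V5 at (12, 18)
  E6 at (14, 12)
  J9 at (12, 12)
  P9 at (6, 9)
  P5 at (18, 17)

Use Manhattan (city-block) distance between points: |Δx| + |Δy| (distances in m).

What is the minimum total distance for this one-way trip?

There are 6! = 720 possible orderings.
HQ → N2 → V5 → E6 → J9 → P9 → P5: 25+21+8+2+9+20 = 85
HQ → N2 → V5 → E6 → J9 → P5 → P9: 25+21+8+2+11+20 = 87
HQ → N2 → V5 → E6 → P9 → J9 → P5: 25+21+8+11+9+11 = 85
HQ → N2 → V5 → E6 → P9 → P5 → J9: 25+21+8+11+20+11 = 96
HQ → N2 → V5 → E6 → P5 → J9 → P9: 25+21+8+9+11+9 = 83
HQ → N2 → V5 → E6 → P5 → P9 → J9: 25+21+8+9+20+9 = 92
HQ → N2 → V5 → J9 → E6 → P9 → P5: 25+21+6+2+11+20 = 85
HQ → N2 → V5 → J9 → E6 → P5 → P9: 25+21+6+2+9+20 = 83
… (712 more)
HQ → V5 → P5 → E6 → J9 → P9 → N2: 10+7+9+2+9+12 = 49  ← best
The minimum is 49.
One shortest path: HQ → V5 → P5 → E6 → J9 → P9 → N2.

49 m — the minimum one-way total.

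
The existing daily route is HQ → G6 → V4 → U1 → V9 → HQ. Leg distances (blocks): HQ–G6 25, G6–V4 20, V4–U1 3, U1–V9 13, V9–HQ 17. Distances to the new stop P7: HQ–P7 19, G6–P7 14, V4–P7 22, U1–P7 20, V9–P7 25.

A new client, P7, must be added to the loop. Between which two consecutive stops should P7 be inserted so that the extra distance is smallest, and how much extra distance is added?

+8 blocks — insert P7 between HQ and G6.

Insertion cost between consecutive stops i–j is d(i,P7) + d(P7,j) − d(i,j):
  between HQ and G6: 19 + 14 − 25 = 8
  between G6 and V4: 14 + 22 − 20 = 16
  between V4 and U1: 22 + 20 − 3 = 39
  between U1 and V9: 20 + 25 − 13 = 32
  between V9 and HQ: 25 + 19 − 17 = 27
Cheapest insertion is between HQ and G6, adding 8.
New total = 78 + 8 = 86.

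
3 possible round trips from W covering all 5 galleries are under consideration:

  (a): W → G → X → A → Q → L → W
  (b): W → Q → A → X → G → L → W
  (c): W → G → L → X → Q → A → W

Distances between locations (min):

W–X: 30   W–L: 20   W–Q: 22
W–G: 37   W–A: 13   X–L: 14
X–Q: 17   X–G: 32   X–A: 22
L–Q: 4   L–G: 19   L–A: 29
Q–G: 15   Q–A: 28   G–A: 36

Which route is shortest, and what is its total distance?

128 min — (c) is the shortest.

(a): 37 + 32 + 22 + 28 + 4 + 20 = 143
(b): 22 + 28 + 22 + 32 + 19 + 20 = 143
(c): 37 + 19 + 14 + 17 + 28 + 13 = 128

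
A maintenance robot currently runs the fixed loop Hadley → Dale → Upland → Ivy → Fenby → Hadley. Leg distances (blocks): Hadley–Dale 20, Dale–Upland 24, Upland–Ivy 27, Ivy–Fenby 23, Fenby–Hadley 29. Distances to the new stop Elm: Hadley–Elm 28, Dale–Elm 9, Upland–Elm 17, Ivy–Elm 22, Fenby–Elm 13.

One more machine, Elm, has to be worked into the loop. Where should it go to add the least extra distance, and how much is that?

Adding 2 blocks by placing Elm on the Dale–Upland leg.

Insertion cost between consecutive stops i–j is d(i,Elm) + d(Elm,j) − d(i,j):
  between Hadley and Dale: 28 + 9 − 20 = 17
  between Dale and Upland: 9 + 17 − 24 = 2
  between Upland and Ivy: 17 + 22 − 27 = 12
  between Ivy and Fenby: 22 + 13 − 23 = 12
  between Fenby and Hadley: 13 + 28 − 29 = 12
Cheapest insertion is between Dale and Upland, adding 2.
New total = 123 + 2 = 125.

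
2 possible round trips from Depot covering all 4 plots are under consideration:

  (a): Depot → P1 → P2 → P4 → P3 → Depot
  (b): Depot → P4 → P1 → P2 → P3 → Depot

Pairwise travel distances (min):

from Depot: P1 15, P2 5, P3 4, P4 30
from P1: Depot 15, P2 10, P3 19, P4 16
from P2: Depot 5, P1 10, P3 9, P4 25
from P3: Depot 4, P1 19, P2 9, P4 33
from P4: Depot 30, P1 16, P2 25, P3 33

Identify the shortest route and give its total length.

(a): 15 + 10 + 25 + 33 + 4 = 87
(b): 30 + 16 + 10 + 9 + 4 = 69

69 min — (b) is the shortest.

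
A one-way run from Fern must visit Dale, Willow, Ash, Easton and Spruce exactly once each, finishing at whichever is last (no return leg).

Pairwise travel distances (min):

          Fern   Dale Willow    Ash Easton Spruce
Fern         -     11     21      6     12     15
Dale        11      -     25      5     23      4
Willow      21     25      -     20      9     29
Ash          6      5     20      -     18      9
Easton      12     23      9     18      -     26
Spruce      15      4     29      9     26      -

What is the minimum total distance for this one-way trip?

There are 5! = 120 possible orderings.
Fern - Dale - Willow - Ash - Easton - Spruce: 11+25+20+18+26 = 100
Fern - Dale - Willow - Ash - Spruce - Easton: 11+25+20+9+26 = 91
Fern - Dale - Willow - Easton - Ash - Spruce: 11+25+9+18+9 = 72
Fern - Dale - Willow - Easton - Spruce - Ash: 11+25+9+26+9 = 80
Fern - Dale - Willow - Spruce - Ash - Easton: 11+25+29+9+18 = 92
Fern - Dale - Willow - Spruce - Easton - Ash: 11+25+29+26+18 = 109
Fern - Dale - Ash - Willow - Easton - Spruce: 11+5+20+9+26 = 71
Fern - Dale - Ash - Willow - Spruce - Easton: 11+5+20+29+26 = 91
Fern - Dale - Ash - Easton - Willow - Spruce: 11+5+18+9+29 = 72
Fern - Dale - Ash - Easton - Spruce - Willow: 11+5+18+26+29 = 89
Fern - Dale - Ash - Spruce - Willow - Easton: 11+5+9+29+9 = 63
Fern - Dale - Ash - Spruce - Easton - Willow: 11+5+9+26+9 = 60
Fern - Dale - Easton - Willow - Ash - Spruce: 11+23+9+20+9 = 72
Fern - Dale - Easton - Willow - Spruce - Ash: 11+23+9+29+9 = 81
… (106 more)
Fern - Ash - Dale - Spruce - Easton - Willow: 6+5+4+26+9 = 50  ← best
The minimum is 50.
One shortest path: Fern → Ash → Dale → Spruce → Easton → Willow.

Shortest open route: 50 min.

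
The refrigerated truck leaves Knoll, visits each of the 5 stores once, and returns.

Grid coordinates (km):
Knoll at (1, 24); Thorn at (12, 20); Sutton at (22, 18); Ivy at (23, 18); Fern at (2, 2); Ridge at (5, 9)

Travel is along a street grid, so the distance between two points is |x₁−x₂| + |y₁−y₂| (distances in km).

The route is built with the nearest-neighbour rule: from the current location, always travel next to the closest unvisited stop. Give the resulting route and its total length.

From Knoll: distances to unvisited — Thorn=15, Ridge=19, Fern=23, Sutton=27, Ivy=28. Nearest is Thorn (15).
From Thorn: distances to unvisited — Sutton=12, Ivy=13, Ridge=18, Fern=28. Nearest is Sutton (12).
From Sutton: distances to unvisited — Ivy=1, Ridge=26, Fern=36. Nearest is Ivy (1).
From Ivy: distances to unvisited — Ridge=27, Fern=37. Nearest is Ridge (27).
From Ridge: distances to unvisited — Fern=10. Nearest is Fern (10).
Return Fern→Knoll: 23.
Total = 15 + 12 + 1 + 27 + 10 + 23 = 88.

88 km along Knoll → Thorn → Sutton → Ivy → Ridge → Fern → Knoll.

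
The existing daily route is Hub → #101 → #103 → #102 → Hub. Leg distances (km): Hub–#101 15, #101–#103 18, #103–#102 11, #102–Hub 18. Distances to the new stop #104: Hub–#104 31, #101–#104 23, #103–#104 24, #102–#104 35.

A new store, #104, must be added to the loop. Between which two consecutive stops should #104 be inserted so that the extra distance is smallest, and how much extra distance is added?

+29 km — insert #104 between #101 and #103.

Insertion cost between consecutive stops i–j is d(i,#104) + d(#104,j) − d(i,j):
  between Hub and #101: 31 + 23 − 15 = 39
  between #101 and #103: 23 + 24 − 18 = 29
  between #103 and #102: 24 + 35 − 11 = 48
  between #102 and Hub: 35 + 31 − 18 = 48
Cheapest insertion is between #101 and #103, adding 29.
New total = 62 + 29 = 91.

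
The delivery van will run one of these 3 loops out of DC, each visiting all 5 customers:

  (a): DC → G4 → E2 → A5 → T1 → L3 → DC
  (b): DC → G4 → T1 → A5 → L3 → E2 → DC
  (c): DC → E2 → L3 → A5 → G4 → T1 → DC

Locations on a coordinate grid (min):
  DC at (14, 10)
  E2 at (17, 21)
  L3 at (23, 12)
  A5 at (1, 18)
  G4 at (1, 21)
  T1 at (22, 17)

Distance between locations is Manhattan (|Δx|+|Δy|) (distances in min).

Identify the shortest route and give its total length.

98 min — (a) is the shortest.

(a): 24 + 16 + 19 + 22 + 6 + 11 = 98
(b): 24 + 25 + 22 + 28 + 15 + 14 = 128
(c): 14 + 15 + 28 + 3 + 25 + 15 = 100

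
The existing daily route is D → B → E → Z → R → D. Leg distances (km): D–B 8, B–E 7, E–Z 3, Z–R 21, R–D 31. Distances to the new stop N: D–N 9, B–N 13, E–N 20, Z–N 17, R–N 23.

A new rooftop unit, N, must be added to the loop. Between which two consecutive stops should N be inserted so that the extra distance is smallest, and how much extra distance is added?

+1 km — insert N between R and D.

Insertion cost between consecutive stops i–j is d(i,N) + d(N,j) − d(i,j):
  between D and B: 9 + 13 − 8 = 14
  between B and E: 13 + 20 − 7 = 26
  between E and Z: 20 + 17 − 3 = 34
  between Z and R: 17 + 23 − 21 = 19
  between R and D: 23 + 9 − 31 = 1
Cheapest insertion is between R and D, adding 1.
New total = 70 + 1 = 71.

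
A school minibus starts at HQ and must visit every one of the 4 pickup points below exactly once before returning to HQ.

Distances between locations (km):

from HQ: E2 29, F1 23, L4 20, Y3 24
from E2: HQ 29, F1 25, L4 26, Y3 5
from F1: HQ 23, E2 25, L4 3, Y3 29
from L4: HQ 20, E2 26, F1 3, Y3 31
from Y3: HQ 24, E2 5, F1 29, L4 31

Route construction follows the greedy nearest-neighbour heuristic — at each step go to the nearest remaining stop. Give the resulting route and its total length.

From HQ: distances to unvisited — L4=20, F1=23, Y3=24, E2=29. Nearest is L4 (20).
From L4: distances to unvisited — F1=3, E2=26, Y3=31. Nearest is F1 (3).
From F1: distances to unvisited — E2=25, Y3=29. Nearest is E2 (25).
From E2: distances to unvisited — Y3=5. Nearest is Y3 (5).
Return Y3→HQ: 24.
Total = 20 + 3 + 25 + 5 + 24 = 77.

77 km along HQ → L4 → F1 → E2 → Y3 → HQ.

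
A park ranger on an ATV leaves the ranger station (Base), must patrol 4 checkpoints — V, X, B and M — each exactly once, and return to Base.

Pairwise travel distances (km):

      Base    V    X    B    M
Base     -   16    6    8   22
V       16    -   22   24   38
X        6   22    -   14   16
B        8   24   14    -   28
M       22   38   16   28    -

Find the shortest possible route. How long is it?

There are 12 distinct closed tours to check (reversals are equivalent).
Base - V - X - B - M - Base: 16+22+14+28+22 = 102
Base - V - X - M - B - Base: 16+22+16+28+8 = 90
Base - V - B - X - M - Base: 16+24+14+16+22 = 92
Base - V - B - M - X - Base: 16+24+28+16+6 = 90
Base - V - M - X - B - Base: 16+38+16+14+8 = 92
Base - V - M - B - X - Base: 16+38+28+14+6 = 102
Base - X - V - B - M - Base: 6+22+24+28+22 = 102
Base - X - V - M - B - Base: 6+22+38+28+8 = 102
Base - X - B - V - M - Base: 6+14+24+38+22 = 104
Base - X - M - V - B - Base: 6+16+38+24+8 = 92
Base - B - V - X - M - Base: 8+24+22+16+22 = 92
Base - B - X - V - M - Base: 8+14+22+38+22 = 104
The minimum is 90.
One optimal route: Base → V → X → M → B → Base (or its reverse).

Minimum total distance: 90 km.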